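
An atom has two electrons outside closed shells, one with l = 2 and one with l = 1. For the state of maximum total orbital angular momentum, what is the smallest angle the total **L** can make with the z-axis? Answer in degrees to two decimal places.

θ_min ≈ 30.00°

The total orbital quantum number L ranges from |l₁ − l₂| to l₁ + l₂ in integer steps.
So L can be 1, 2, 3.
The maximum is L = 3, with |L_tot| = ℏ√(3·4) = 2√3 ℏ.
The minimum angle with z is arccos(3/√12) ≈ 30.00°.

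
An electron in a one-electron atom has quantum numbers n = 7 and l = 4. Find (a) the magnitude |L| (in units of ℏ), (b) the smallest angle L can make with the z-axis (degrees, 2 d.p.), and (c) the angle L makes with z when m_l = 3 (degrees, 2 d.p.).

|L| = 2√5 ℏ ≈ 4.472ℏ; θ_min ≈ 26.57°; θ(m_l=3) ≈ 47.87°

|L| = ℏ√(4·5) = 2√5 ℏ ≈ 4.472ℏ.
cos θ_min = 4/√20, so θ_min ≈ 26.57°.
For m_l = 3: cos θ = 3/√20, θ ≈ 47.87°.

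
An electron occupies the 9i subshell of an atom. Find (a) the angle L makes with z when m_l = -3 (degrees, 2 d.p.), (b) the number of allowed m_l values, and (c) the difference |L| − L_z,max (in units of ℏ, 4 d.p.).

The 9i subshell has l = 6.
For m_l = -3: cos θ = -3/√42, θ ≈ 117.58°.
There are 2l+1 = 13 values of m_l.
|L| − L_z,max = (√42 − 6)ℏ ≈ 0.4807ℏ.

θ(m_l=-3) ≈ 117.58°; 13 values; |L|−L_z,max ≈ 0.4807ℏ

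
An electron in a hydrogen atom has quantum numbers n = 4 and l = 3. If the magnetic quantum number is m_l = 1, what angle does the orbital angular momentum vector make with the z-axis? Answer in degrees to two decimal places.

|L| = √(l(l+1)) ℏ = 2√3 ℏ.
L_z = m_l ℏ = 1ℏ.
cos θ = L_z/|L| = 1/√12, so θ ≈ 73.22°.

θ ≈ 73.22°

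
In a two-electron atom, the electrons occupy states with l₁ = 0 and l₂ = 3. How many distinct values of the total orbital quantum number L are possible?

By the triangle rule, |l₁ − l₂| ≤ L ≤ l₁ + l₂.
So L can be 3.
That is 1 value.

1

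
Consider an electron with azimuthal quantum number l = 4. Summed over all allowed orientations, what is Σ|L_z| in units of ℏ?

m_l runs from −4 to 4, i.e. {-4, -3, -2, -1, 0, 1, 2, 3, 4}.
Σ|m_l| = 2·4(4+1)/2 = 20.

Σ|L_z| = 20 ℏ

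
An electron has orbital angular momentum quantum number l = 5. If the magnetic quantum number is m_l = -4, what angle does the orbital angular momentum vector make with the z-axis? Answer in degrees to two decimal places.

θ ≈ 136.91°

|L| = ℏ√(l(l+1)) = √30 ℏ.
L_z = m_l ℏ = −4ℏ.
cos θ = L_z/|L| = -4/√30, so θ ≈ 136.91°.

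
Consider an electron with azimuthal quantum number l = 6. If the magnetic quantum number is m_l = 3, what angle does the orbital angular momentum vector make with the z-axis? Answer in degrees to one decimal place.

θ ≈ 62.4°

|L|² = l(l+1)ℏ² = 42ℏ², so |L| = √42 ℏ.
L_z = m_l ℏ = 3ℏ.
cos θ = L_z/|L| = 3/√42, so θ ≈ 62.4°.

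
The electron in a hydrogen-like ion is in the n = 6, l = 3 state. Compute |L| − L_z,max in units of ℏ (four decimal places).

|L| = 2√3 ℏ ≈ 3.4641ℏ, while L_z,max = lℏ = 3ℏ.
The difference is (2√3 − 3)ℏ ≈ 0.4641ℏ.

|L| − L_z,max ≈ 0.4641ℏ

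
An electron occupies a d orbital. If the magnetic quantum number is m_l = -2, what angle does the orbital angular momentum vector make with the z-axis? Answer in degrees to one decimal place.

A d state has l = 2.
|L| = √(l(l+1)) ℏ = √6 ℏ.
L_z = m_l ℏ = −2ℏ.
cos θ = L_z/|L| = -2/√6, so θ ≈ 144.7°.

θ ≈ 144.7°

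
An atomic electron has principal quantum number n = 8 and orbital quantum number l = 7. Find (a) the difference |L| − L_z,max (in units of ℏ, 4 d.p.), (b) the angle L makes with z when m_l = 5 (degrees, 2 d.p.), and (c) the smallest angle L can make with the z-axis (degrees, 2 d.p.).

|L| − L_z,max = (2√14 − 7)ℏ ≈ 0.4833ℏ.
For m_l = 5: cos θ = 5/√56, θ ≈ 48.08°.
cos θ_min = 7/√56, so θ_min ≈ 20.70°.

|L|−L_z,max ≈ 0.4833ℏ; θ(m_l=5) ≈ 48.08°; θ_min ≈ 20.70°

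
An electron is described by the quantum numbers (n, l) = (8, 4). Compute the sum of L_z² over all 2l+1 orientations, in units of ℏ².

The allowed m_l values are -4, -3, -2, -1, 0, 1, 2, 3, 4.
Σ m_l² = 2·(1 + 4 + 9 + 16) = 60.

Σ(L_z)² = 60 ℏ²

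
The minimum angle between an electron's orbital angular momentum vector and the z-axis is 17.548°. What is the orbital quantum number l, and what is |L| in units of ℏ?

l = 10, |L| = √110 ℏ ≈ 10.488ℏ

cos θ_min = l/√(l(l+1)) = √(l/(l+1)), so l/(l+1) = cos²(17.548°) = 0.9091.
l = cos²θ/sin²θ ≈ 10.
Then |L| = ℏ√(10·11) = √110 ℏ.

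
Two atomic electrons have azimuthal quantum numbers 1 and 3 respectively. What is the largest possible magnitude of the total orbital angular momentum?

|L_tot|_max = 2√5 ℏ ≈ 4.472ℏ

Angular momentum addition gives L = |l₁ − l₂|, …, l₁ + l₂.
Allowed values: L = 2, 3, 4.
The largest magnitude corresponds to L = 4: |L_tot| = ℏ√(4·5) = 2√5 ℏ.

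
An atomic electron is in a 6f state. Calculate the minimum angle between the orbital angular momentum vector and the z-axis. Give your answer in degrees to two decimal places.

6f means n = 6, l = 3.
|L| = ℏ√(l(l+1)) = 2√3 ℏ.
The smallest angle corresponds to the largest L_z, i.e. m_l = l = 3, giving L_z = 3ℏ.
cos θ_min = 3/√12, so θ_min ≈ 30.00°.

θ_min ≈ 30.00°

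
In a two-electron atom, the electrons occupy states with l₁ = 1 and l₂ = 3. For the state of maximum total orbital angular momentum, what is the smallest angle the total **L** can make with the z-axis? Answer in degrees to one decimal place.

The total orbital quantum number L ranges from |l₁ − l₂| to l₁ + l₂ in integer steps.
L ∈ {2, 3, 4}.
The maximum is L = 4, with |L_tot| = ℏ√(4·5) = 2√5 ℏ.
The minimum angle with z is arccos(4/√20) ≈ 26.6°.

θ_min ≈ 26.6°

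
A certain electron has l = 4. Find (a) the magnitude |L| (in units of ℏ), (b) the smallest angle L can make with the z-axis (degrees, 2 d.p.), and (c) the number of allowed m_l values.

|L| = ℏ√(4·5) = 2√5 ℏ ≈ 4.472ℏ.
cos θ_min = 4/√20, so θ_min ≈ 26.57°.
There are 2l+1 = 9 values of m_l.

|L| = 2√5 ℏ ≈ 4.472ℏ; θ_min ≈ 26.57°; 9 values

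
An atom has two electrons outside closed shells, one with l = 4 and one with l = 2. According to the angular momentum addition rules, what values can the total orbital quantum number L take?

Angular momentum addition gives L = |l₁ − l₂|, …, l₁ + l₂.
So L can be 2, 3, 4, 5, 6.

L = 2, 3, 4, 5, 6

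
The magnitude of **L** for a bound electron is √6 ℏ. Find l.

|L| = ℏ√(l(l+1)), so l(l+1) = 6.
Solving: l = 2.

l = 2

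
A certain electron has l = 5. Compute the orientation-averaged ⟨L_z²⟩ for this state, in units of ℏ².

⟨L_z²⟩ = 10 ℏ²

m_l runs from −5 to 5, i.e. {-5, -4, -3, -2, -1, 0, 1, 2, 3, 4, 5}.
Average of L_z² over 11 states: 110/11 ℏ² = 10 ℏ².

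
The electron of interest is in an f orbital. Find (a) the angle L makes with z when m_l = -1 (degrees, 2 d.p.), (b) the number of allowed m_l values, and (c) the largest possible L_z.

θ(m_l=-1) ≈ 106.78°; 7 values; L_z,max = 3ℏ

For an f orbital, l = 3.
For m_l = -1: cos θ = -1/√12, θ ≈ 106.78°.
There are 2l+1 = 7 values of m_l.
L_z,max = lℏ = 3ℏ.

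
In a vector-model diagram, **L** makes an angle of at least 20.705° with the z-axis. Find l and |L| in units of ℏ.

At minimum angle, m_l = l, so cos θ = l/√(l(l+1)); cos²θ = l/(l+1) = 0.8750.
l = cos²θ/sin²θ ≈ 7.
Then |L| = ℏ√(7·8) = 2√14 ℏ.

l = 7, |L| = 2√14 ℏ ≈ 7.483ℏ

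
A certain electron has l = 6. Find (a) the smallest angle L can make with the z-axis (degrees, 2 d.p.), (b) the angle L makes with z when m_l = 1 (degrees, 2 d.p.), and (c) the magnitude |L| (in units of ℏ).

cos θ_min = 6/√42, so θ_min ≈ 22.21°.
For m_l = 1: cos θ = 1/√42, θ ≈ 81.12°.
|L| = ℏ√(6·7) = √42 ℏ ≈ 6.481ℏ.

θ_min ≈ 22.21°; θ(m_l=1) ≈ 81.12°; |L| = √42 ℏ ≈ 6.481ℏ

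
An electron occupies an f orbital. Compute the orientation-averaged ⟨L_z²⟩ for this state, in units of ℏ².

⟨L_z²⟩ = 4 ℏ²

An f state has l = 3.
m_l ∈ {-3, -2, -1, 0, 1, 2, 3}.
Average of L_z² over 7 states: 28/7 ℏ² = 4 ℏ².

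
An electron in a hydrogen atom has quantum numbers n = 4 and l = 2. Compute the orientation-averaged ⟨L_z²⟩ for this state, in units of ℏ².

⟨L_z²⟩ = 2 ℏ²

m_l runs from −2 to 2, i.e. {-2, -1, 0, 1, 2}.
⟨L_z²⟩ = ℏ²·l(l+1)/3 = 2ℏ².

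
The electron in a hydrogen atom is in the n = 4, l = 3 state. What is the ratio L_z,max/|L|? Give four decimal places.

L_z,max/|L| = 0.8660

|L| = 2√3 ℏ ≈ 3.4641ℏ, while L_z,max = lℏ = 3ℏ.
L_z,max/|L| = 3/√12 = 0.8660.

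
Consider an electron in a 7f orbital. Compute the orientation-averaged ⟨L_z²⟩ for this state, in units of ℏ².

The 7f subshell has l = 3.
The allowed m_l values are -3, -2, -1, 0, 1, 2, 3.
⟨L_z²⟩ = ℏ²·(Σ m_l²)/(2l+1) = ℏ²·28/7 = 4ℏ².

⟨L_z²⟩ = 4 ℏ²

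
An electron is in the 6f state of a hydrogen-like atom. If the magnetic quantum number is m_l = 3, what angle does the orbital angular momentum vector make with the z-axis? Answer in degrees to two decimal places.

The 6f subshell has l = 3.
|L| = ℏ√(l(l+1)) = 2√3 ℏ.
L_z = m_l ℏ = 3ℏ.
cos θ = L_z/|L| = 3/√12, so θ ≈ 30.00°.

θ ≈ 30.00°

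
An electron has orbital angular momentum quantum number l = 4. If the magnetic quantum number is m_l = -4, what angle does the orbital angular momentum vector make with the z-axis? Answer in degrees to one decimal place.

|L|² = l(l+1)ℏ² = 20ℏ², so |L| = 2√5 ℏ.
L_z = m_l ℏ = −4ℏ.
cos θ = L_z/|L| = -4/√20, so θ ≈ 153.4°.

θ ≈ 153.4°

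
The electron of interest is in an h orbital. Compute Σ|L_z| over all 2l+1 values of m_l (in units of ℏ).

For an h orbital, l = 5.
The allowed m_l values are -5, -4, -3, -2, -1, 0, 1, 2, 3, 4, 5.
Σ|m_l| = 2·5(5+1)/2 = 30.

Σ|L_z| = 30 ℏ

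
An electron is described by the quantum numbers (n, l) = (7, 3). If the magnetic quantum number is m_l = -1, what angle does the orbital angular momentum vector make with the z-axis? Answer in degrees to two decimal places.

θ ≈ 106.78°

|L| = √(l(l+1)) ℏ = 2√3 ℏ.
L_z = m_l ℏ = −1ℏ.
cos θ = L_z/|L| = -1/√12, so θ ≈ 106.78°.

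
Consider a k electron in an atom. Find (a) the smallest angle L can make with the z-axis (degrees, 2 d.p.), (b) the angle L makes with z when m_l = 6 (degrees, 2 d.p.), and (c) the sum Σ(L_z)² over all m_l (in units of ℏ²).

θ_min ≈ 20.70°; θ(m_l=6) ≈ 36.70°; Σ(L_z)² = 280 ℏ²

The letter k corresponds to l = 7.
cos θ_min = 7/√56, so θ_min ≈ 20.70°.
For m_l = 6: cos θ = 6/√56, θ ≈ 36.70°.
Σ m_l² = 280, so Σ(L_z)² = 280 ℏ².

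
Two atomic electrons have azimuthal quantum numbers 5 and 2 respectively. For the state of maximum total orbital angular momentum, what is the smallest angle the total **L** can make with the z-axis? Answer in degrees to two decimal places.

θ_min ≈ 20.70°

The total orbital quantum number L ranges from |l₁ − l₂| to l₁ + l₂ in integer steps.
L ∈ {3, 4, 5, 6, 7}.
The maximum is L = 7, with |L_tot| = ℏ√(7·8) = 2√14 ℏ.
The minimum angle with z is arccos(7/√56) ≈ 20.70°.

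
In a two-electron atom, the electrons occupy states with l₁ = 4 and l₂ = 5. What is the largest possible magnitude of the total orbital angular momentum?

|L_tot|_max = 3√10 ℏ ≈ 9.487ℏ

L runs from |4 − 5| = 1 to 4 + 5 = 9.
L ∈ {1, 2, 3, 4, 5, 6, 7, 8, 9}.
The largest magnitude corresponds to L = 9: |L_tot| = ℏ√(9·10) = 3√10 ℏ.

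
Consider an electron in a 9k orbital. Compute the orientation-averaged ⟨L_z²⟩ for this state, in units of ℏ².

9k means n = 9, l = 7.
m_l ∈ {-7, -6, -5, -4, -3, -2, -1, 0, 1, 2, 3, 4, 5, 6, 7}.
Average of L_z² over 15 states: 280/15 ℏ² = 18.67 ℏ².

⟨L_z²⟩ = 18.67 ℏ²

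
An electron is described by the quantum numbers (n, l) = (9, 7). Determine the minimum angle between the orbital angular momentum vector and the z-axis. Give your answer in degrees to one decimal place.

θ_min ≈ 20.7°

|L|² = l(l+1)ℏ² = 56ℏ², so |L| = 2√14 ℏ.
The smallest angle corresponds to the largest L_z, i.e. m_l = l = 7, giving L_z = 7ℏ.
cos θ_min = 7/√56, so θ_min ≈ 20.7°.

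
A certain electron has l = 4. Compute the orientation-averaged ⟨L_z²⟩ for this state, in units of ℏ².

⟨L_z²⟩ = 6.667 ℏ²

The allowed m_l values are -4, -3, -2, -1, 0, 1, 2, 3, 4.
⟨L_z²⟩ = ℏ²·l(l+1)/3 = 6.667ℏ².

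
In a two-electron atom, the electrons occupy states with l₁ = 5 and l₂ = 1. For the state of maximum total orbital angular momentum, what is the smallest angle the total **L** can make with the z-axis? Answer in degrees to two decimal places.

θ_min ≈ 22.21°

The total orbital quantum number L ranges from |l₁ − l₂| to l₁ + l₂ in integer steps.
Allowed values: L = 4, 5, 6.
The maximum is L = 6, with |L_tot| = ℏ√(6·7) = √42 ℏ.
The minimum angle with z is arccos(6/√42) ≈ 22.21°.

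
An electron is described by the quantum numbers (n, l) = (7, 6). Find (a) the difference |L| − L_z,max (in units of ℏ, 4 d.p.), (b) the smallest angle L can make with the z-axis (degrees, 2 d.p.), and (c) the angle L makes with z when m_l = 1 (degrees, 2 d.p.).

|L|−L_z,max ≈ 0.4807ℏ; θ_min ≈ 22.21°; θ(m_l=1) ≈ 81.12°

|L| − L_z,max = (√42 − 6)ℏ ≈ 0.4807ℏ.
cos θ_min = 6/√42, so θ_min ≈ 22.21°.
For m_l = 1: cos θ = 1/√42, θ ≈ 81.12°.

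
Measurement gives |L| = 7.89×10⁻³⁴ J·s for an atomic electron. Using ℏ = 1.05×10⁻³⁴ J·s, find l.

Dividing by ℏ: |L|/ℏ ≈ 7.514.
(|L|/ℏ)² = l(l+1) ≈ 56.46 ⇒ l = 7.

l = 7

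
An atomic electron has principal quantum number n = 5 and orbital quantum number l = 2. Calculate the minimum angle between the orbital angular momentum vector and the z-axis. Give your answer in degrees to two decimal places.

|L| = √(l(l+1)) ℏ = √6 ℏ.
The smallest angle corresponds to the largest L_z, i.e. m_l = l = 2, giving L_z = 2ℏ.
cos θ_min = 2/√6, so θ_min ≈ 35.26°.

θ_min ≈ 35.26°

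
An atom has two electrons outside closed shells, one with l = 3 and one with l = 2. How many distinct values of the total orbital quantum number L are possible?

5

Angular momentum addition gives L = |l₁ − l₂|, …, l₁ + l₂.
L ∈ {1, 2, 3, 4, 5}.
That is 5 values.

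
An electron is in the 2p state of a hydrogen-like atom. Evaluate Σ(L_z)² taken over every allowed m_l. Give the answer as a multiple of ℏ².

Σ(L_z)² = 2 ℏ²

2p means n = 2, l = 1.
m_l runs from −1 to 1, i.e. {-1, 0, 1}.
Σ m_l² = l(l+1)(2l+1)/3 = 1·2·3/3 = 2.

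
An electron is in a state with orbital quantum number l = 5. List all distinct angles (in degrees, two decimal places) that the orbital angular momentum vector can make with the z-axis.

θ ∈ {24.09°, 43.09°, 56.79°, 68.58°, 79.48°, 90.00°, 100.52°, 111.42°, 123.21°, 136.91°, 155.91°}

|L| = ℏ√(l(l+1)) = √30 ℏ.
cos θ = m_l/√30 for each m_l ∈ {-5, -4, -3, -2, -1, 0, 1, 2, 3, 4, 5}.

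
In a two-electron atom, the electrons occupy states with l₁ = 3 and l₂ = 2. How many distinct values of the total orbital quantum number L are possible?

5

Angular momentum addition gives L = |l₁ − l₂|, …, l₁ + l₂.
Allowed values: L = 1, 2, 3, 4, 5.
That is 5 values.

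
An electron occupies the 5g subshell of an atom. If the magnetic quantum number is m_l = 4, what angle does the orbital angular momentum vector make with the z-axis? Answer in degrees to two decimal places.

The 5g subshell has l = 4.
|L| = √(l(l+1)) ℏ = 2√5 ℏ.
L_z = m_l ℏ = 4ℏ.
cos θ = L_z/|L| = 4/√20, so θ ≈ 26.57°.

θ ≈ 26.57°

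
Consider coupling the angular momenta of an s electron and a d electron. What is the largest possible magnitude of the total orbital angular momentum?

|L_tot|_max = √6 ℏ ≈ 2.449ℏ

L runs from |0 − 2| = 2 to 0 + 2 = 2.
Allowed values: L = 2.
The largest magnitude corresponds to L = 2: |L_tot| = ℏ√(2·3) = √6 ℏ.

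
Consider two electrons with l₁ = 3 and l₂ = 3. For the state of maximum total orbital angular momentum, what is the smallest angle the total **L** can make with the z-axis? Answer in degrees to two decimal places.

L runs from |3 − 3| = 0 to 3 + 3 = 6.
Allowed values: L = 0, 1, 2, 3, 4, 5, 6.
The maximum is L = 6, with |L_tot| = ℏ√(6·7) = √42 ℏ.
The minimum angle with z is arccos(6/√42) ≈ 22.21°.

θ_min ≈ 22.21°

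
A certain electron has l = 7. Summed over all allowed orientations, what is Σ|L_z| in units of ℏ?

Σ|L_z| = 56 ℏ

The allowed m_l values are -7, -6, -5, -4, -3, -2, -1, 0, 1, 2, 3, 4, 5, 6, 7.
Σ|m_l| = 2·7(7+1)/2 = 56.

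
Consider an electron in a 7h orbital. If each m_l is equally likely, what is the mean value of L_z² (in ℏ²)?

⟨L_z²⟩ = 10 ℏ²

7h means n = 7, l = 5.
m_l runs from −5 to 5, i.e. {-5, -4, -3, -2, -1, 0, 1, 2, 3, 4, 5}.
⟨L_z²⟩ = ℏ²·(Σ m_l²)/(2l+1) = ℏ²·110/11 = 10ℏ².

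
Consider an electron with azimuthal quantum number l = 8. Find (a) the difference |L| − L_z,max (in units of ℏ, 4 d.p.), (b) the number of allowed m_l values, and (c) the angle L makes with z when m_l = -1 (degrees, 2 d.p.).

|L| − L_z,max = (6√2 − 8)ℏ ≈ 0.4853ℏ.
There are 2l+1 = 17 values of m_l.
For m_l = -1: cos θ = -1/√72, θ ≈ 96.77°.

|L|−L_z,max ≈ 0.4853ℏ; 17 values; θ(m_l=-1) ≈ 96.77°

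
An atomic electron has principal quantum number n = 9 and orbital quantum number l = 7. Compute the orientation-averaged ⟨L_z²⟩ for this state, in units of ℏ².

The allowed m_l values are -7, -6, -5, -4, -3, -2, -1, 0, 1, 2, 3, 4, 5, 6, 7.
⟨L_z²⟩ = ℏ²·(Σ m_l²)/(2l+1) = ℏ²·280/15 = 18.67ℏ².

⟨L_z²⟩ = 18.67 ℏ²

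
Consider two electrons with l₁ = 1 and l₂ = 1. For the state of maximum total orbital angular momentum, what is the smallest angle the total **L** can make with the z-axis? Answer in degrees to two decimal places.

θ_min ≈ 35.26°

L runs from |1 − 1| = 0 to 1 + 1 = 2.
Allowed values: L = 0, 1, 2.
The maximum is L = 2, with |L_tot| = ℏ√(2·3) = √6 ℏ.
The minimum angle with z is arccos(2/√6) ≈ 35.26°.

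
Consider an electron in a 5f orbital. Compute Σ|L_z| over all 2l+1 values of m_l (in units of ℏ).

Σ|L_z| = 12 ℏ

5f means n = 5, l = 3.
m_l ∈ {-3, -2, -1, 0, 1, 2, 3}.
Σ|m_l| = 2(1+2+…+3) = 12.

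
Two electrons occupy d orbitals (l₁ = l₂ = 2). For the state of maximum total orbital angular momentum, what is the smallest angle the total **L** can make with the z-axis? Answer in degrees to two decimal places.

Angular momentum addition gives L = |l₁ − l₂|, …, l₁ + l₂.
L ∈ {0, 1, 2, 3, 4}.
The maximum is L = 4, with |L_tot| = ℏ√(4·5) = 2√5 ℏ.
The minimum angle with z is arccos(4/√20) ≈ 26.57°.

θ_min ≈ 26.57°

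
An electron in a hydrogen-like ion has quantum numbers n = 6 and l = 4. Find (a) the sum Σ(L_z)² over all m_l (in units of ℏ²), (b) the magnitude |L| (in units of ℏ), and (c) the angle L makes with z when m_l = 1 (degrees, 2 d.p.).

Σ m_l² = 60, so Σ(L_z)² = 60 ℏ².
|L| = ℏ√(4·5) = 2√5 ℏ ≈ 4.472ℏ.
For m_l = 1: cos θ = 1/√20, θ ≈ 77.08°.

Σ(L_z)² = 60 ℏ²; |L| = 2√5 ℏ ≈ 4.472ℏ; θ(m_l=1) ≈ 77.08°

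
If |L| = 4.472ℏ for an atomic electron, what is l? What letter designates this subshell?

Since |L|² = l(l+1)ℏ², l(l+1) = 20.
The positive root is l = 4.

l = 4 (g orbital)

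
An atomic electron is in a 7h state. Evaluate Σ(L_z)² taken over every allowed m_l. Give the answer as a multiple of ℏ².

Σ(L_z)² = 110 ℏ²

For 7h, l = 5.
The allowed m_l values are -5, -4, -3, -2, -1, 0, 1, 2, 3, 4, 5.
Summing m² from −5 to 5: Σ m_l² = 110.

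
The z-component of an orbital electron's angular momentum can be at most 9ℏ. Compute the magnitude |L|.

L_z,max = lℏ, so l = 9.
|L| = ℏ√(l(l+1)) = 3√10 ℏ.

|L| = 3√10 ℏ ≈ 9.487ℏ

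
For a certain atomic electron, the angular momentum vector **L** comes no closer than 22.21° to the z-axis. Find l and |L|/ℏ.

cos θ_min = l/√(l(l+1)) = √(l/(l+1)), so l/(l+1) = cos²(22.21°) = 0.8571.
Solving: l = 6.
Then |L| = ℏ√(6·7) = √42 ℏ.

l = 6, |L| = √42 ℏ ≈ 6.481ℏ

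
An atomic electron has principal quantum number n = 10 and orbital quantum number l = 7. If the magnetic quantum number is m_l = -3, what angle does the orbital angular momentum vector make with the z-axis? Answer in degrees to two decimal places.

|L| = ℏ√(l(l+1)) = 2√14 ℏ.
L_z = m_l ℏ = −3ℏ.
cos θ = L_z/|L| = -3/√56, so θ ≈ 113.63°.

θ ≈ 113.63°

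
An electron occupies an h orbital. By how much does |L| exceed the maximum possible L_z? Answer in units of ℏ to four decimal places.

For an h orbital, l = 5.
|L| = √30 ℏ ≈ 5.4772ℏ, while L_z,max = lℏ = 5ℏ.
The difference is (√30 − 5)ℏ ≈ 0.4772ℏ.

|L| − L_z,max ≈ 0.4772ℏ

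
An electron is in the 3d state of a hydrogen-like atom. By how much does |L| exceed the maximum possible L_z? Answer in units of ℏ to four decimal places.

|L| − L_z,max ≈ 0.4495ℏ

For 3d, l = 2.
|L| = √6 ℏ ≈ 2.4495ℏ, while L_z,max = lℏ = 2ℏ.
The difference is (√6 − 2)ℏ ≈ 0.4495ℏ.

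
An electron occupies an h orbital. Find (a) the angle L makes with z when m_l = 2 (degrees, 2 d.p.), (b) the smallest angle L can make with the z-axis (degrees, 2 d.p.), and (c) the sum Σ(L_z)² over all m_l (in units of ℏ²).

For an h orbital, l = 5.
For m_l = 2: cos θ = 2/√30, θ ≈ 68.58°.
cos θ_min = 5/√30, so θ_min ≈ 24.09°.
Σ m_l² = 110, so Σ(L_z)² = 110 ℏ².

θ(m_l=2) ≈ 68.58°; θ_min ≈ 24.09°; Σ(L_z)² = 110 ℏ²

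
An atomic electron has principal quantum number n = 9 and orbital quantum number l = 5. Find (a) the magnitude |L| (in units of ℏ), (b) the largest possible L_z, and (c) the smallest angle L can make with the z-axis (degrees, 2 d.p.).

|L| = ℏ√(5·6) = √30 ℏ ≈ 5.477ℏ.
L_z,max = lℏ = 5ℏ.
cos θ_min = 5/√30, so θ_min ≈ 24.09°.

|L| = √30 ℏ ≈ 5.477ℏ; L_z,max = 5ℏ; θ_min ≈ 24.09°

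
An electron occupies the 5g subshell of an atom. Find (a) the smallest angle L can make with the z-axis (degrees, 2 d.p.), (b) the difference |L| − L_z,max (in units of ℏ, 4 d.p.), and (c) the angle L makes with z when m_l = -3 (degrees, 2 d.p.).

θ_min ≈ 26.57°; |L|−L_z,max ≈ 0.4721ℏ; θ(m_l=-3) ≈ 132.13°

5g means n = 5, l = 4.
cos θ_min = 4/√20, so θ_min ≈ 26.57°.
|L| − L_z,max = (2√5 − 4)ℏ ≈ 0.4721ℏ.
For m_l = -3: cos θ = -3/√20, θ ≈ 132.13°.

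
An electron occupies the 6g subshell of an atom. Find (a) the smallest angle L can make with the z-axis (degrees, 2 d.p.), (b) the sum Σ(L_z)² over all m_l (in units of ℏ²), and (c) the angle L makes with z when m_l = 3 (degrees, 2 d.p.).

For 6g, l = 4.
cos θ_min = 4/√20, so θ_min ≈ 26.57°.
Σ m_l² = 60, so Σ(L_z)² = 60 ℏ².
For m_l = 3: cos θ = 3/√20, θ ≈ 47.87°.

θ_min ≈ 26.57°; Σ(L_z)² = 60 ℏ²; θ(m_l=3) ≈ 47.87°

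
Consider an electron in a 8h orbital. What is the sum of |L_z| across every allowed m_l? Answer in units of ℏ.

For 8h, l = 5.
m_l runs from −5 to 5, i.e. {-5, -4, -3, -2, -1, 0, 1, 2, 3, 4, 5}.
Σ|m_l| = l(l+1) = 30.

Σ|L_z| = 30 ℏ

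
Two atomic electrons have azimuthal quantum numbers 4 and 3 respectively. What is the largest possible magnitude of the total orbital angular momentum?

|L_tot|_max = 2√14 ℏ ≈ 7.483ℏ

The total orbital quantum number L ranges from |l₁ − l₂| to l₁ + l₂ in integer steps.
Allowed values: L = 1, 2, 3, 4, 5, 6, 7.
The largest magnitude corresponds to L = 7: |L_tot| = ℏ√(7·8) = 2√14 ℏ.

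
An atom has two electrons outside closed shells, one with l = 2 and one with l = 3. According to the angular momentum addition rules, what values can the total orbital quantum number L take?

The total orbital quantum number L ranges from |l₁ − l₂| to l₁ + l₂ in integer steps.
L ∈ {1, 2, 3, 4, 5}.

L = 1, 2, 3, 4, 5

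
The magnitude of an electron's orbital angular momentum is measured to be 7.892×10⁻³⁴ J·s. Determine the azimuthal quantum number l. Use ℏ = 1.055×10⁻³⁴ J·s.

Dividing by ℏ: |L|/ℏ ≈ 7.481.
Set l(l+1) = 55.96; the integer solution is l = 7.

l = 7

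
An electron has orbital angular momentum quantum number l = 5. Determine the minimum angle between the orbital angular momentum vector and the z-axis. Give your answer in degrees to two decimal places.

|L| = ℏ√(l(l+1)) = √30 ℏ.
The smallest angle corresponds to the largest L_z, i.e. m_l = l = 5, giving L_z = 5ℏ.
cos θ_min = 5/√30, so θ_min ≈ 24.09°.

θ_min ≈ 24.09°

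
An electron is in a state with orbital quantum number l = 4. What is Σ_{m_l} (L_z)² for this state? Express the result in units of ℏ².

m_l ∈ {-4, -3, -2, -1, 0, 1, 2, 3, 4}.
Σ m_l² = 2·(1 + 4 + 9 + 16) = 60.

Σ(L_z)² = 60 ℏ²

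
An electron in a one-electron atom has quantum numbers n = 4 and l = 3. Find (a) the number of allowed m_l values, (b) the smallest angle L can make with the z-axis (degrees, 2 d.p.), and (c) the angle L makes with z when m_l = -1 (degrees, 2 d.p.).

7 values; θ_min ≈ 30.00°; θ(m_l=-1) ≈ 106.78°

There are 2l+1 = 7 values of m_l.
cos θ_min = 3/√12, so θ_min ≈ 30.00°.
For m_l = -1: cos θ = -1/√12, θ ≈ 106.78°.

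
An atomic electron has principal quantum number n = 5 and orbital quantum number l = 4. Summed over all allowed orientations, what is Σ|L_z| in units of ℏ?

The allowed m_l values are -4, -3, -2, -1, 0, 1, 2, 3, 4.
Σ|m_l| = l(l+1) = 20.

Σ|L_z| = 20 ℏ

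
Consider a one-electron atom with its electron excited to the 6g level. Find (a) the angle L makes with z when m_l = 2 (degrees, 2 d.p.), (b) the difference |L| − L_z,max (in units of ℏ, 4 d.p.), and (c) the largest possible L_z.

θ(m_l=2) ≈ 63.43°; |L|−L_z,max ≈ 0.4721ℏ; L_z,max = 4ℏ

The 6g level has l = 4.
For m_l = 2: cos θ = 2/√20, θ ≈ 63.43°.
|L| − L_z,max = (2√5 − 4)ℏ ≈ 0.4721ℏ.
L_z,max = lℏ = 4ℏ.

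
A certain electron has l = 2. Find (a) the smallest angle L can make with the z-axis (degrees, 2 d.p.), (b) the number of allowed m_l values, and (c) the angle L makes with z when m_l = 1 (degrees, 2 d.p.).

θ_min ≈ 35.26°; 5 values; θ(m_l=1) ≈ 65.91°

cos θ_min = 2/√6, so θ_min ≈ 35.26°.
There are 2l+1 = 5 values of m_l.
For m_l = 1: cos θ = 1/√6, θ ≈ 65.91°.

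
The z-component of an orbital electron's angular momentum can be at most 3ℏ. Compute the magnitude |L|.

|L| = 2√3 ℏ ≈ 3.464ℏ

Since max m_l = l, l = 3.
Then |L| = ℏ√(3·4) = 2√3 ℏ.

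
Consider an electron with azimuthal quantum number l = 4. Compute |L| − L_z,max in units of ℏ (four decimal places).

|L| = 2√5 ℏ ≈ 4.4721ℏ, while L_z,max = lℏ = 4ℏ.
The difference is (2√5 − 4)ℏ ≈ 0.4721ℏ.

|L| − L_z,max ≈ 0.4721ℏ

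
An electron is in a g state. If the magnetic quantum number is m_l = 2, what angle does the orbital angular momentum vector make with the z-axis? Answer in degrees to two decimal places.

θ ≈ 63.43°

A g state has l = 4.
|L| = √(l(l+1)) ℏ = 2√5 ℏ.
L_z = m_l ℏ = 2ℏ.
cos θ = L_z/|L| = 2/√20, so θ ≈ 63.43°.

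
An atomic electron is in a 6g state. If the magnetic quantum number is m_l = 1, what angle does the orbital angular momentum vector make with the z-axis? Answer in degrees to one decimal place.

6g means n = 6, l = 4.
|L|² = l(l+1)ℏ² = 20ℏ², so |L| = 2√5 ℏ.
L_z = m_l ℏ = 1ℏ.
cos θ = L_z/|L| = 1/√20, so θ ≈ 77.1°.

θ ≈ 77.1°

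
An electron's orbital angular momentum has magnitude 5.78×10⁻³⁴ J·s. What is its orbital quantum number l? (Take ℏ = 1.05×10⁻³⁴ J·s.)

l = 5

In units of ℏ, |L| ≈ 5.505.
l(l+1) ≈ 5.505² ≈ 30.30, so l = 5.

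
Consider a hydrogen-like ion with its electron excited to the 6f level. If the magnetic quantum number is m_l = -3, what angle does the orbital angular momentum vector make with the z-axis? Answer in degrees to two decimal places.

θ ≈ 150.00°

The 6f level has l = 3.
|L| = √(l(l+1)) ℏ = 2√3 ℏ.
L_z = m_l ℏ = −3ℏ.
cos θ = L_z/|L| = -3/√12, so θ ≈ 150.00°.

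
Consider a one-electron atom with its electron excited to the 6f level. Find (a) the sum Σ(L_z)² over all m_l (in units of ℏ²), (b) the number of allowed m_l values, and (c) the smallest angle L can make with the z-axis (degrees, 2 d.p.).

Σ(L_z)² = 28 ℏ²; 7 values; θ_min ≈ 30.00°

The 6f level has l = 3.
Σ m_l² = 28, so Σ(L_z)² = 28 ℏ².
There are 2l+1 = 7 values of m_l.
cos θ_min = 3/√12, so θ_min ≈ 30.00°.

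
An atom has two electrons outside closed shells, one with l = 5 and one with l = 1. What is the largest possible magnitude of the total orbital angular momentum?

The total orbital quantum number L ranges from |l₁ − l₂| to l₁ + l₂ in integer steps.
L ∈ {4, 5, 6}.
The largest magnitude corresponds to L = 6: |L_tot| = ℏ√(6·7) = √42 ℏ.

|L_tot|_max = √42 ℏ ≈ 6.481ℏ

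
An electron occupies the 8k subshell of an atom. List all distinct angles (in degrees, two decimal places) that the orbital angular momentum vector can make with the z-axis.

8k means n = 8, l = 7.
|L| = √(l(l+1)) ℏ = 2√14 ℏ.
cos θ = m_l/√56 for each m_l ∈ {-7, -6, -5, -4, -3, -2, -1, 0, 1, 2, 3, 4, 5, 6, 7}.

θ ∈ {20.70°, 36.70°, 48.08°, 57.69°, 66.37°, 74.50°, 82.32°, 90.00°, 97.68°, 105.50°, 113.63°, 122.31°, 131.92°, 143.30°, 159.30°}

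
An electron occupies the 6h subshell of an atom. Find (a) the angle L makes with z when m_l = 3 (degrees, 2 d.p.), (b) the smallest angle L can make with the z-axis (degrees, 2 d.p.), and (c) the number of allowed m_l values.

θ(m_l=3) ≈ 56.79°; θ_min ≈ 24.09°; 11 values

6h means n = 6, l = 5.
For m_l = 3: cos θ = 3/√30, θ ≈ 56.79°.
cos θ_min = 5/√30, so θ_min ≈ 24.09°.
There are 2l+1 = 11 values of m_l.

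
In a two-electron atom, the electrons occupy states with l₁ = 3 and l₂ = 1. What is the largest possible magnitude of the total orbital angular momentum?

L runs from |3 − 1| = 2 to 3 + 1 = 4.
Allowed values: L = 2, 3, 4.
The largest magnitude corresponds to L = 4: |L_tot| = ℏ√(4·5) = 2√5 ℏ.

|L_tot|_max = 2√5 ℏ ≈ 4.472ℏ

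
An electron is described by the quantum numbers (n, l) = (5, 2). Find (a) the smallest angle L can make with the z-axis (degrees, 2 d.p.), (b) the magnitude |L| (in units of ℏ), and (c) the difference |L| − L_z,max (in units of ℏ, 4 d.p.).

cos θ_min = 2/√6, so θ_min ≈ 35.26°.
|L| = ℏ√(2·3) = √6 ℏ ≈ 2.449ℏ.
|L| − L_z,max = (√6 − 2)ℏ ≈ 0.4495ℏ.

θ_min ≈ 35.26°; |L| = √6 ℏ ≈ 2.449ℏ; |L|−L_z,max ≈ 0.4495ℏ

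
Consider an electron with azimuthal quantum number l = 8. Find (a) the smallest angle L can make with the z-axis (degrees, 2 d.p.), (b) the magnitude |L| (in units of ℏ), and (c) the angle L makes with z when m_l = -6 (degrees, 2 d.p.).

θ_min ≈ 19.47°; |L| = 6√2 ℏ ≈ 8.485ℏ; θ(m_l=-6) ≈ 135.00°

cos θ_min = 8/√72, so θ_min ≈ 19.47°.
|L| = ℏ√(8·9) = 6√2 ℏ ≈ 8.485ℏ.
For m_l = -6: cos θ = -6/√72, θ ≈ 135.00°.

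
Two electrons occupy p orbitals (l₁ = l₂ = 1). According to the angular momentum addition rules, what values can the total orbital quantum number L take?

L = 0, 1, 2

By the triangle rule, |l₁ − l₂| ≤ L ≤ l₁ + l₂.
L ∈ {0, 1, 2}.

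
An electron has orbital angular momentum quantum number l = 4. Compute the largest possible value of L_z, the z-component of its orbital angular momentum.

L_z = m_l ℏ with m_l ∈ {−4, …, 4}; the maximum is m_l = 4.

L_z,max = 4ℏ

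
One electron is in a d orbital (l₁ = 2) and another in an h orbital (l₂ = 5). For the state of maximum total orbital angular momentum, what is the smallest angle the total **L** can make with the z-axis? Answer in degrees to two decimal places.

θ_min ≈ 20.70°

L runs from |2 − 5| = 3 to 2 + 5 = 7.
Allowed values: L = 3, 4, 5, 6, 7.
The maximum is L = 7, with |L_tot| = ℏ√(7·8) = 2√14 ℏ.
The minimum angle with z is arccos(7/√56) ≈ 20.70°.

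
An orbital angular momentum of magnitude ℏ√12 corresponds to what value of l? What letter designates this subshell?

l = 3 (f orbital)

(|L|/ℏ)² = l(l+1) = 12.
The positive root is l = 3.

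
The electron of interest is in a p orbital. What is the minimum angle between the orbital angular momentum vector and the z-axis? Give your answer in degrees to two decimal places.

A p state has l = 1.
|L| = √(l(l+1)) ℏ = √2 ℏ.
The smallest angle corresponds to the largest L_z, i.e. m_l = l = 1, giving L_z = 1ℏ.
cos θ_min = 1/√2, so θ_min ≈ 45.00°.

θ_min ≈ 45.00°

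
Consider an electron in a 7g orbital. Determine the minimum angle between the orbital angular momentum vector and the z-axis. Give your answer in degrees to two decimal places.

θ_min ≈ 26.57°

For 7g, l = 4.
|L|² = l(l+1)ℏ² = 20ℏ², so |L| = 2√5 ℏ.
The smallest angle corresponds to the largest L_z, i.e. m_l = l = 4, giving L_z = 4ℏ.
cos θ_min = 4/√20, so θ_min ≈ 26.57°.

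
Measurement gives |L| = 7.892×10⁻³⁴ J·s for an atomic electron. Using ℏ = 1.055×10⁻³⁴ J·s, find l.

Dividing by ℏ: |L|/ℏ ≈ 7.481.
l(l+1) ≈ 7.481² ≈ 55.96, so l = 7.

l = 7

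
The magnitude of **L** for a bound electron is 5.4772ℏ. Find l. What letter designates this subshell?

l = 5 (h orbital)

(|L|/ℏ)² = l(l+1) = 30.
Solving: l = 5.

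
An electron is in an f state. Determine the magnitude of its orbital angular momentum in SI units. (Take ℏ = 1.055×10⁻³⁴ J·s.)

An f state has l = 3.
|L| = ℏ√(l(l+1)) = ℏ√(3·4) = 2√3 ℏ
Numerically, |L| = 3.464 × (1.055×10⁻³⁴ J·s) = 3.655×10⁻³⁴ J·s.

|L| = 3.655×10⁻³⁴ J·s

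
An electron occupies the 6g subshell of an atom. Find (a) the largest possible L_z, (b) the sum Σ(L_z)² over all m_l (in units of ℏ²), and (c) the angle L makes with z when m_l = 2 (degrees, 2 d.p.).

L_z,max = 4ℏ; Σ(L_z)² = 60 ℏ²; θ(m_l=2) ≈ 63.43°

The 6g subshell has l = 4.
L_z,max = lℏ = 4ℏ.
Σ m_l² = 60, so Σ(L_z)² = 60 ℏ².
For m_l = 2: cos θ = 2/√20, θ ≈ 63.43°.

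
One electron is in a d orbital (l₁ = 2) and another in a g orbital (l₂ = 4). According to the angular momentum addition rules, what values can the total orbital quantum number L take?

Angular momentum addition gives L = |l₁ − l₂|, …, l₁ + l₂.
So L can be 2, 3, 4, 5, 6.

L = 2, 3, 4, 5, 6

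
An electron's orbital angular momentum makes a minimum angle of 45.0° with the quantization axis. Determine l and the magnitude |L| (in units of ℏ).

cos θ_min = l/√(l(l+1)) = √(l/(l+1)), so l/(l+1) = cos²(45.0°) = 0.5000.
l = cos²θ/sin²θ ≈ 1.
Then |L| = ℏ√(1·2) = √2 ℏ.

l = 1, |L| = √2 ℏ ≈ 1.414ℏ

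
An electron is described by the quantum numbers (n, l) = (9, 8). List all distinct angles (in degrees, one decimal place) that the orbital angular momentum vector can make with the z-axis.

θ ∈ {19.5°, 34.4°, 45.0°, 53.9°, 61.9°, 69.3°, 76.4°, 83.2°, 90.0°, 96.8°, 103.6°, 110.7°, 118.1°, 126.1°, 135.0°, 145.6°, 160.5°}

|L| = ℏ√(l(l+1)) = 6√2 ℏ.
cos θ = m_l/√72 for each m_l ∈ {-8, -7, -6, -5, -4, -3, -2, -1, 0, 1, 2, 3, 4, 5, 6, 7, 8}.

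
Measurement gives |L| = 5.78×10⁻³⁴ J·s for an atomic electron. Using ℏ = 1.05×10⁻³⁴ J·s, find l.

l = 5

Dividing by ℏ: |L|/ℏ ≈ 5.505.
l(l+1) ≈ 5.505² ≈ 30.30, so l = 5.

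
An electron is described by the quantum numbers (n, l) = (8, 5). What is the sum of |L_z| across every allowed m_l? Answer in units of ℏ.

Σ|L_z| = 30 ℏ

m_l ∈ {-5, -4, -3, -2, -1, 0, 1, 2, 3, 4, 5}.
Σ|m_l| = l(l+1) = 30.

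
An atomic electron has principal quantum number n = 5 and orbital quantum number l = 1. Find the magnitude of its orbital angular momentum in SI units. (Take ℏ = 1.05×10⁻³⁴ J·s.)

|L| = 1.48×10⁻³⁴ J·s

|L| = ℏ√(l(l+1)) = ℏ√(1·2) = √2 ℏ
Numerically, |L| = 1.414 × (1.05×10⁻³⁴ J·s) = 1.48×10⁻³⁴ J·s.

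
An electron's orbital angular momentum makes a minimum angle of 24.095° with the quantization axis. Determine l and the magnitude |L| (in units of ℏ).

cos²θ_min = l/(l+1) = 0.8333.
Thus l = 0.8333/(1 − 0.8333) ≈ 5.
Then |L| = ℏ√(5·6) = √30 ℏ.

l = 5, |L| = √30 ℏ ≈ 5.477ℏ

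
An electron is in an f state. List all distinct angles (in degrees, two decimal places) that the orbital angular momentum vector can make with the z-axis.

θ ∈ {30.00°, 54.74°, 73.22°, 90.00°, 106.78°, 125.26°, 150.00°}

The letter f corresponds to l = 3.
|L| = √(l(l+1)) ℏ = 2√3 ℏ.
cos θ = m_l/√12 for each m_l ∈ {-3, -2, -1, 0, 1, 2, 3}.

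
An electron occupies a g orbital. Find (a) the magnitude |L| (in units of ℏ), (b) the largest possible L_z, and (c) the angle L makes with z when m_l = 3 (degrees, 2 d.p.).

For a g orbital, l = 4.
|L| = ℏ√(4·5) = 2√5 ℏ ≈ 4.472ℏ.
L_z,max = lℏ = 4ℏ.
For m_l = 3: cos θ = 3/√20, θ ≈ 47.87°.

|L| = 2√5 ℏ ≈ 4.472ℏ; L_z,max = 4ℏ; θ(m_l=3) ≈ 47.87°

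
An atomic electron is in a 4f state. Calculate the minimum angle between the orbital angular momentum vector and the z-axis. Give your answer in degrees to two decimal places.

For 4f, l = 3.
|L| = √(l(l+1)) ℏ = 2√3 ℏ.
The smallest angle corresponds to the largest L_z, i.e. m_l = l = 3, giving L_z = 3ℏ.
cos θ_min = 3/√12, so θ_min ≈ 30.00°.

θ_min ≈ 30.00°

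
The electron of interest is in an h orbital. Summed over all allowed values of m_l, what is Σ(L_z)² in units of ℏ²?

Σ(L_z)² = 110 ℏ²

For an h orbital, l = 5.
m_l ∈ {-5, -4, -3, -2, -1, 0, 1, 2, 3, 4, 5}.
Σ m_l² = l(l+1)(2l+1)/3 = 5·6·11/3 = 110.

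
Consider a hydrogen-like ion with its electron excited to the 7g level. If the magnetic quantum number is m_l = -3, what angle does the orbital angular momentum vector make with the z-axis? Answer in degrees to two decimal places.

The 7g level has l = 4.
|L|² = l(l+1)ℏ² = 20ℏ², so |L| = 2√5 ℏ.
L_z = m_l ℏ = −3ℏ.
cos θ = L_z/|L| = -3/√20, so θ ≈ 132.13°.

θ ≈ 132.13°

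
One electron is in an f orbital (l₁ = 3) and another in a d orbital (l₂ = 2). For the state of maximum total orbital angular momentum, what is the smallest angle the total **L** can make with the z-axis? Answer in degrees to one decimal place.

θ_min ≈ 24.1°

L runs from |3 − 2| = 1 to 3 + 2 = 5.
Allowed values: L = 1, 2, 3, 4, 5.
The maximum is L = 5, with |L_tot| = ℏ√(5·6) = √30 ℏ.
The minimum angle with z is arccos(5/√30) ≈ 24.1°.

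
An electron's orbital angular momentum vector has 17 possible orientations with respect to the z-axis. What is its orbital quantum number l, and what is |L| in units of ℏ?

l = 8, |L| = 6√2 ℏ ≈ 8.485ℏ

2l + 1 = 17 ⇒ l = 8.
|L| = ℏ√(l(l+1)) = ℏ√(8·9) = 6√2 ℏ.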